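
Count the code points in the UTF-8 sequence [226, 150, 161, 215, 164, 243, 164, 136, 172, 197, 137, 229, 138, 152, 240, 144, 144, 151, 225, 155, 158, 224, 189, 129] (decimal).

8

Byte at offset 0: 0xE2 = 11100010 → 3-byte char (#1). Advance 3.
Byte at offset 3: 0xD7 = 11010111 → 2-byte char (#2). Advance 2.
Byte at offset 5: 0xF3 = 11110011 → 4-byte char (#3). Advance 4.
Byte at offset 9: 0xC5 = 11000101 → 2-byte char (#4). Advance 2.
Byte at offset 11: 0xE5 = 11100101 → 3-byte char (#5). Advance 3.
Byte at offset 14: 0xF0 = 11110000 → 4-byte char (#6). Advance 4.
Byte at offset 18: 0xE1 = 11100001 → 3-byte char (#7). Advance 3.
Byte at offset 21: 0xE0 = 11100000 → 3-byte char (#8). Advance 3.
Reached end at offset 24 after 8 code points.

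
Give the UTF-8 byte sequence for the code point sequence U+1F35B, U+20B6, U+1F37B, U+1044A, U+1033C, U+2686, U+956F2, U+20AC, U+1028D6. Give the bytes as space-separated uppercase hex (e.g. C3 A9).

U+1F35B: 4-byte form → F0 9F 8D 9B.
U+20B6: 3-byte form → E2 82 B6.
U+1F37B: 4-byte form → F0 9F 8D BB.
U+1044A: 4-byte form → F0 90 91 8A.
U+1033C: 4-byte form → F0 90 8C BC.
U+2686: 3-byte form → E2 9A 86.
U+956F2: 4-byte form → F2 95 9B B2.
U+20AC: 3-byte form → E2 82 AC.
U+1028D6: 4-byte form → F4 82 A3 96.
Concatenated (33 bytes): F0 9F 8D 9B E2 82 B6 F0 9F 8D BB F0 90 91 8A F0 90 8C BC E2 9A 86 F2 95 9B B2 E2 82 AC F4 82 A3 96.

F0 9F 8D 9B E2 82 B6 F0 9F 8D BB F0 90 91 8A F0 90 8C BC E2 9A 86 F2 95 9B B2 E2 82 AC F4 82 A3 96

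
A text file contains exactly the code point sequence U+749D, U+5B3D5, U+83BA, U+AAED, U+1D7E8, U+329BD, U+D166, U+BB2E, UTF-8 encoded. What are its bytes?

E7 92 9D F1 9B 8F 95 E8 8E BA EA AB AD F0 9D 9F A8 F0 B2 A6 BD ED 85 A6 EB AC AE

U+749D: 3-byte form → E7 92 9D.
U+5B3D5: 4-byte form → F1 9B 8F 95.
U+83BA: 3-byte form → E8 8E BA.
U+AAED: 3-byte form → EA AB AD.
U+1D7E8: 4-byte form → F0 9D 9F A8.
U+329BD: 4-byte form → F0 B2 A6 BD.
U+D166: 3-byte form → ED 85 A6.
U+BB2E: 3-byte form → EB AC AE.
Concatenated (27 bytes): E7 92 9D F1 9B 8F 95 E8 8E BA EA AB AD F0 9D 9F A8 F0 B2 A6 BD ED 85 A6 EB AC AE.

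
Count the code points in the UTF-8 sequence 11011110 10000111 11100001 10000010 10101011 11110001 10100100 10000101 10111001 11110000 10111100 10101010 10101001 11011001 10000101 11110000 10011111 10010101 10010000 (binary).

Byte at offset 0: 0xDE = 11011110 → 2-byte char (#1). Advance 2.
Byte at offset 2: 0xE1 = 11100001 → 3-byte char (#2). Advance 3.
Byte at offset 5: 0xF1 = 11110001 → 4-byte char (#3). Advance 4.
Byte at offset 9: 0xF0 = 11110000 → 4-byte char (#4). Advance 4.
Byte at offset 13: 0xD9 = 11011001 → 2-byte char (#5). Advance 2.
Byte at offset 15: 0xF0 = 11110000 → 4-byte char (#6). Advance 4.
Reached end at offset 19 after 6 code points.

6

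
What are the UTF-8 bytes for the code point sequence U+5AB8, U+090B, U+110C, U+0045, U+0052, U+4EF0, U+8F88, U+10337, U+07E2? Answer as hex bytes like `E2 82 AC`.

E5 AA B8 E0 A4 8B E1 84 8C 45 52 E4 BB B0 E8 BE 88 F0 90 8C B7 DF A2

U+5AB8: 3-byte form → E5 AA B8.
U+090B: 3-byte form → E0 A4 8B.
U+110C: 3-byte form → E1 84 8C.
U+0045: 1-byte form → 45.
U+0052: 1-byte form → 52.
U+4EF0: 3-byte form → E4 BB B0.
U+8F88: 3-byte form → E8 BE 88.
U+10337: 4-byte form → F0 90 8C B7.
U+07E2: 2-byte form → DF A2.
Concatenated (23 bytes): E5 AA B8 E0 A4 8B E1 84 8C 45 52 E4 BB B0 E8 BE 88 F0 90 8C B7 DF A2.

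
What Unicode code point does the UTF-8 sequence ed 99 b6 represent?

U+D676

Leading byte 0xED = 11101101 matches 1110xxxx → 3-byte sequence.
Byte 1: 0xED = 11101101, payload 1101 (4 bits).
Byte 2: 0x99 = 10011001 (10xxxxxx ✓), payload 011001.
Byte 3: 0xB6 = 10110110 (10xxxxxx ✓), payload 110110.
Concatenate: 1101011001110110 = 0xD676 (16 bits → U+D676).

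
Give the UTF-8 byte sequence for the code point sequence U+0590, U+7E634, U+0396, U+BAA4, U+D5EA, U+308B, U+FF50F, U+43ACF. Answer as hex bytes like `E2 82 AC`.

D6 90 F1 BE 98 B4 CE 96 EB AA A4 ED 97 AA E3 82 8B F3 BF 94 8F F1 83 AB 8F

U+0590: 2-byte form → D6 90.
U+7E634: 4-byte form → F1 BE 98 B4.
U+0396: 2-byte form → CE 96.
U+BAA4: 3-byte form → EB AA A4.
U+D5EA: 3-byte form → ED 97 AA.
U+308B: 3-byte form → E3 82 8B.
U+FF50F: 4-byte form → F3 BF 94 8F.
U+43ACF: 4-byte form → F1 83 AB 8F.
Concatenated (25 bytes): D6 90 F1 BE 98 B4 CE 96 EB AA A4 ED 97 AA E3 82 8B F3 BF 94 8F F1 83 AB 8F.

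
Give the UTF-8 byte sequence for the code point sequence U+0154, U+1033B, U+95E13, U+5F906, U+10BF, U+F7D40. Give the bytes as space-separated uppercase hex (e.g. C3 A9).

U+0154: 2-byte form → C5 94.
U+1033B: 4-byte form → F0 90 8C BB.
U+95E13: 4-byte form → F2 95 B8 93.
U+5F906: 4-byte form → F1 9F A4 86.
U+10BF: 3-byte form → E1 82 BF.
U+F7D40: 4-byte form → F3 B7 B5 80.
Concatenated (21 bytes): C5 94 F0 90 8C BB F2 95 B8 93 F1 9F A4 86 E1 82 BF F3 B7 B5 80.

C5 94 F0 90 8C BB F2 95 B8 93 F1 9F A4 86 E1 82 BF F3 B7 B5 80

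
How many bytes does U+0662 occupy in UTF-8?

2

U+0662 = 0x662. UTF-8 uses 1 byte below 0x80, 2 below 0x800, 3 below 0x10000, 4 up to 0x10FFFF. 0x662 is in U+0080–U+07FF → 2 bytes.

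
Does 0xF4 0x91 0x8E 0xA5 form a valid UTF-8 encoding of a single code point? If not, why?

invalid (encodes a value above U+10FFFF)

Leading byte 0xF4 = 11110100 → 4-byte form.
Payload = 0x1113A5, which exceeds U+10FFFF, the maximum Unicode code point. (Leading bytes F5–FF, or F4 followed by ≥ 0x90, are invalid.)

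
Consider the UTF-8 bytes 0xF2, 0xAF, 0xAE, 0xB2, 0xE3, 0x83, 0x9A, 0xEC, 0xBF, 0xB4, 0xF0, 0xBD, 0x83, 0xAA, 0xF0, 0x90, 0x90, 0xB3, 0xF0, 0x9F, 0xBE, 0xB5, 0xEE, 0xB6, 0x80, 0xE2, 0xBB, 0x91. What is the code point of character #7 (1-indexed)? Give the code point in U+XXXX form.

Offset 0: leading byte 0xF2 = 11110010 → 4-byte char #1 = F2 AF AE B2.
Offset 4: leading byte 0xE3 = 11100011 → 3-byte char #2 = E3 83 9A.
Offset 7: leading byte 0xEC = 11101100 → 3-byte char #3 = EC BF B4.
Offset 10: leading byte 0xF0 = 11110000 → 4-byte char #4 = F0 BD 83 AA.
Offset 14: leading byte 0xF0 = 11110000 → 4-byte char #5 = F0 90 90 B3.
Offset 18: leading byte 0xF0 = 11110000 → 4-byte char #6 = F0 9F BE B5.
Offset 22: leading byte 0xEE = 11101110 → 3-byte char #7 = EE B6 80.
Leading byte 0xEE = 11101110 matches 1110xxxx → 3-byte sequence.
Byte 1: 0xEE = 11101110, payload 1110 (4 bits).
Byte 2: 0xB6 = 10110110 (10xxxxxx ✓), payload 110110.
Byte 3: 0x80 = 10000000 (10xxxxxx ✓), payload 000000.
Concatenate: 1110110110000000 = 0xED80 (16 bits → U+ED80).

U+ED80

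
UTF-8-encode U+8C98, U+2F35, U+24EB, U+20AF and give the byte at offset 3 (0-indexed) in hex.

U+8C98 → 3-byte form E8 B2 98 at offsets 0–2.
U+2F35 → 3-byte form E2 BC B5 at offsets 3–5.
Offset 3 falls in char 2's range; it's byte 1 of E2 BC B5 = 0xE2.

0xE2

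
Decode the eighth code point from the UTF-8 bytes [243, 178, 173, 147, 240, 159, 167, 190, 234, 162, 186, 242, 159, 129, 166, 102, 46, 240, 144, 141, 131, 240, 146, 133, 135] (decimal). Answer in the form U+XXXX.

U+12147

Offset 0: leading byte 0xF3 = 11110011 → 4-byte char #1 = F3 B2 AD 93.
Offset 4: leading byte 0xF0 = 11110000 → 4-byte char #2 = F0 9F A7 BE.
Offset 8: leading byte 0xEA = 11101010 → 3-byte char #3 = EA A2 BA.
Offset 11: leading byte 0xF2 = 11110010 → 4-byte char #4 = F2 9F 81 A6.
Offset 15: leading byte 0x66 = 01100110 → 1-byte char #5 = 66.
Offset 16: leading byte 0x2E = 00101110 → 1-byte char #6 = 2E.
Offset 17: leading byte 0xF0 = 11110000 → 4-byte char #7 = F0 90 8D 83.
Offset 21: leading byte 0xF0 = 11110000 → 4-byte char #8 = F0 92 85 87.
Leading byte 0xF0 = 11110000 matches 11110xxx → 4-byte sequence.
Byte 1: 0xF0 = 11110000, payload 000 (3 bits).
Byte 2: 0x92 = 10010010 (10xxxxxx ✓), payload 010010.
Byte 3: 0x85 = 10000101 (10xxxxxx ✓), payload 000101.
Byte 4: 0x87 = 10000111 (10xxxxxx ✓), payload 000111.
Concatenate: 000010010000101000111 = 0x12147 (21 bits → U+12147).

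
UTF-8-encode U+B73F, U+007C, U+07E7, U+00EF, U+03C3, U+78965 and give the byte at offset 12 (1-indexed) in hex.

1-indexed offset 12 is 0-indexed offset 11.
U+B73F → 3-byte form EB 9C BF at offsets 0–2.
U+007C → 1-byte form 7C at offsets 3–3.
U+07E7 → 2-byte form DF A7 at offsets 4–5.
U+00EF → 2-byte form C3 AF at offsets 6–7.
U+03C3 → 2-byte form CF 83 at offsets 8–9.
U+78965 → 4-byte form F1 B8 A5 A5 at offsets 10–13.
Offset 11 falls in char 6's range; it's byte 2 of F1 B8 A5 A5 = 0xB8.

0xB8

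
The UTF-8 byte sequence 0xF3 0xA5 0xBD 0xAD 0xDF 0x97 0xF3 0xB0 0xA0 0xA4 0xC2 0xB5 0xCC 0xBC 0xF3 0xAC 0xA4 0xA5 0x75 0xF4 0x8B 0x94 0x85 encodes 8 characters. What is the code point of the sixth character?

U+EC925

Offset 0: leading byte 0xF3 = 11110011 → 4-byte char #1 = F3 A5 BD AD.
Offset 4: leading byte 0xDF = 11011111 → 2-byte char #2 = DF 97.
Offset 6: leading byte 0xF3 = 11110011 → 4-byte char #3 = F3 B0 A0 A4.
Offset 10: leading byte 0xC2 = 11000010 → 2-byte char #4 = C2 B5.
Offset 12: leading byte 0xCC = 11001100 → 2-byte char #5 = CC BC.
Offset 14: leading byte 0xF3 = 11110011 → 4-byte char #6 = F3 AC A4 A5.
Leading byte 0xF3 = 11110011 matches 11110xxx → 4-byte sequence.
Byte 1: 0xF3 = 11110011, payload 011 (3 bits).
Byte 2: 0xAC = 10101100 (10xxxxxx ✓), payload 101100.
Byte 3: 0xA4 = 10100100 (10xxxxxx ✓), payload 100100.
Byte 4: 0xA5 = 10100101 (10xxxxxx ✓), payload 100101.
Concatenate: 011101100100100100101 = 0xEC925 (21 bits → U+EC925).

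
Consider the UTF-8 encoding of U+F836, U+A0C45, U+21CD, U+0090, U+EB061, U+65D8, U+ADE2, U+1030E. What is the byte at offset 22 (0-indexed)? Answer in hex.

U+F836 → 3-byte form EF A0 B6 at offsets 0–2.
U+A0C45 → 4-byte form F2 A0 B1 85 at offsets 3–6.
U+21CD → 3-byte form E2 87 8D at offsets 7–9.
U+0090 → 2-byte form C2 90 at offsets 10–11.
U+EB061 → 4-byte form F3 AB 81 A1 at offsets 12–15.
U+65D8 → 3-byte form E6 97 98 at offsets 16–18.
U+ADE2 → 3-byte form EA B7 A2 at offsets 19–21.
U+1030E → 4-byte form F0 90 8C 8E at offsets 22–25.
Offset 22 falls in char 8's range; it's byte 1 of F0 90 8C 8E = 0xF0.

0xF0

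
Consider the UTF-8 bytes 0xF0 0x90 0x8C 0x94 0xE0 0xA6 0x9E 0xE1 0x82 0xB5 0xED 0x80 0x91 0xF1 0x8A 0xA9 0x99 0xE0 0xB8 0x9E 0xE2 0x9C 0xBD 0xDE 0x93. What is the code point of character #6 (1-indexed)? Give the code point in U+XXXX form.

Offset 0: leading byte 0xF0 = 11110000 → 4-byte char #1 = F0 90 8C 94.
Offset 4: leading byte 0xE0 = 11100000 → 3-byte char #2 = E0 A6 9E.
Offset 7: leading byte 0xE1 = 11100001 → 3-byte char #3 = E1 82 B5.
Offset 10: leading byte 0xED = 11101101 → 3-byte char #4 = ED 80 91.
Offset 13: leading byte 0xF1 = 11110001 → 4-byte char #5 = F1 8A A9 99.
Offset 17: leading byte 0xE0 = 11100000 → 3-byte char #6 = E0 B8 9E.
Leading byte 0xE0 = 11100000 matches 1110xxxx → 3-byte sequence.
Byte 1: 0xE0 = 11100000, payload 0000 (4 bits).
Byte 2: 0xB8 = 10111000 (10xxxxxx ✓), payload 111000.
Byte 3: 0x9E = 10011110 (10xxxxxx ✓), payload 011110.
Concatenate: 0000111000011110 = 0xE1E (16 bits → U+0E1E).

U+0E1E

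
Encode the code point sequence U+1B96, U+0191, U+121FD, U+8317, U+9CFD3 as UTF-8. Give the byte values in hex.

E1 AE 96 C6 91 F0 92 87 BD E8 8C 97 F2 9C BF 93

U+1B96: 3-byte form → E1 AE 96.
U+0191: 2-byte form → C6 91.
U+121FD: 4-byte form → F0 92 87 BD.
U+8317: 3-byte form → E8 8C 97.
U+9CFD3: 4-byte form → F2 9C BF 93.
Concatenated (16 bytes): E1 AE 96 C6 91 F0 92 87 BD E8 8C 97 F2 9C BF 93.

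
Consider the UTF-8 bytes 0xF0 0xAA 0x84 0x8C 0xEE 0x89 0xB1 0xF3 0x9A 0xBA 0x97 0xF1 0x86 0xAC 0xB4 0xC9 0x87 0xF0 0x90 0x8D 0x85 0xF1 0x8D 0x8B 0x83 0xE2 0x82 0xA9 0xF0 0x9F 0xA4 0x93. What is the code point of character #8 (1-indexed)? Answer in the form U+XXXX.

U+20A9

Offset 0: leading byte 0xF0 = 11110000 → 4-byte char #1 = F0 AA 84 8C.
Offset 4: leading byte 0xEE = 11101110 → 3-byte char #2 = EE 89 B1.
Offset 7: leading byte 0xF3 = 11110011 → 4-byte char #3 = F3 9A BA 97.
Offset 11: leading byte 0xF1 = 11110001 → 4-byte char #4 = F1 86 AC B4.
Offset 15: leading byte 0xC9 = 11001001 → 2-byte char #5 = C9 87.
Offset 17: leading byte 0xF0 = 11110000 → 4-byte char #6 = F0 90 8D 85.
Offset 21: leading byte 0xF1 = 11110001 → 4-byte char #7 = F1 8D 8B 83.
Offset 25: leading byte 0xE2 = 11100010 → 3-byte char #8 = E2 82 A9.
Leading byte 0xE2 = 11100010 matches 1110xxxx → 3-byte sequence.
Byte 1: 0xE2 = 11100010, payload 0010 (4 bits).
Byte 2: 0x82 = 10000010 (10xxxxxx ✓), payload 000010.
Byte 3: 0xA9 = 10101001 (10xxxxxx ✓), payload 101001.
Concatenate: 0010000010101001 = 0x20A9 (16 bits → U+20A9).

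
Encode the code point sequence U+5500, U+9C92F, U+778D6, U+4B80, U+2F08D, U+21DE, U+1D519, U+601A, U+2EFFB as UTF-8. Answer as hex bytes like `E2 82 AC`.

U+5500: 3-byte form → E5 94 80.
U+9C92F: 4-byte form → F2 9C A4 AF.
U+778D6: 4-byte form → F1 B7 A3 96.
U+4B80: 3-byte form → E4 AE 80.
U+2F08D: 4-byte form → F0 AF 82 8D.
U+21DE: 3-byte form → E2 87 9E.
U+1D519: 4-byte form → F0 9D 94 99.
U+601A: 3-byte form → E6 80 9A.
U+2EFFB: 4-byte form → F0 AE BF BB.
Concatenated (32 bytes): E5 94 80 F2 9C A4 AF F1 B7 A3 96 E4 AE 80 F0 AF 82 8D E2 87 9E F0 9D 94 99 E6 80 9A F0 AE BF BB.

E5 94 80 F2 9C A4 AF F1 B7 A3 96 E4 AE 80 F0 AF 82 8D E2 87 9E F0 9D 94 99 E6 80 9A F0 AE BF BB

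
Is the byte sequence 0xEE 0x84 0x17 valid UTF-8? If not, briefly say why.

Leading byte 0xEE = 11101110 → 3-byte form.
Byte 3 is 0x17 = 00010111, which is not 10xxxxxx — expected a continuation byte.

invalid (non-continuation byte where continuation expected)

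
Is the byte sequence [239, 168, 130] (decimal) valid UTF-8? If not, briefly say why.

valid

Leading byte 0xEF = 11101111 → 3-byte form.
Continuation bytes 0xA8=10101000, 0x82=10000010 all match 10xxxxxx.
Decoded value 0xFA02 is ≥ 0x800 (shortest form) and not a surrogate.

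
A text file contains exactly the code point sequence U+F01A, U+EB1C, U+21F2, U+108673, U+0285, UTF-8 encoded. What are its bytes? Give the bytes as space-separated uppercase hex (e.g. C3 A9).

U+F01A: 3-byte form → EF 80 9A.
U+EB1C: 3-byte form → EE AC 9C.
U+21F2: 3-byte form → E2 87 B2.
U+108673: 4-byte form → F4 88 99 B3.
U+0285: 2-byte form → CA 85.
Concatenated (15 bytes): EF 80 9A EE AC 9C E2 87 B2 F4 88 99 B3 CA 85.

EF 80 9A EE AC 9C E2 87 B2 F4 88 99 B3 CA 85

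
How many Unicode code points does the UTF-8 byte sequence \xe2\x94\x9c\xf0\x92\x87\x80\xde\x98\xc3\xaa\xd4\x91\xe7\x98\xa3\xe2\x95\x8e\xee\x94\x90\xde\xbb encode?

9

Byte at offset 0: 0xE2 = 11100010 → 3-byte char (#1). Advance 3.
Byte at offset 3: 0xF0 = 11110000 → 4-byte char (#2). Advance 4.
Byte at offset 7: 0xDE = 11011110 → 2-byte char (#3). Advance 2.
Byte at offset 9: 0xC3 = 11000011 → 2-byte char (#4). Advance 2.
Byte at offset 11: 0xD4 = 11010100 → 2-byte char (#5). Advance 2.
Byte at offset 13: 0xE7 = 11100111 → 3-byte char (#6). Advance 3.
Byte at offset 16: 0xE2 = 11100010 → 3-byte char (#7). Advance 3.
Byte at offset 19: 0xEE = 11101110 → 3-byte char (#8). Advance 3.
Byte at offset 22: 0xDE = 11011110 → 2-byte char (#9). Advance 2.
Reached end at offset 24 after 9 code points.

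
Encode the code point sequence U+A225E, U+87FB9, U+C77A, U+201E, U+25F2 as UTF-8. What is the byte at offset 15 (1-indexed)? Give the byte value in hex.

0xE2

1-indexed offset 15 is 0-indexed offset 14.
U+A225E → 4-byte form F2 A2 89 9E at offsets 0–3.
U+87FB9 → 4-byte form F2 87 BE B9 at offsets 4–7.
U+C77A → 3-byte form EC 9D BA at offsets 8–10.
U+201E → 3-byte form E2 80 9E at offsets 11–13.
U+25F2 → 3-byte form E2 97 B2 at offsets 14–16.
Offset 14 falls in char 5's range; it's byte 1 of E2 97 B2 = 0xE2.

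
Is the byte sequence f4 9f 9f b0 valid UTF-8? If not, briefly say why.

invalid (encodes a value above U+10FFFF)

Leading byte 0xF4 = 11110100 → 4-byte form.
Payload = 0x11F7F0, which exceeds U+10FFFF, the maximum Unicode code point. (Leading bytes F5–FF, or F4 followed by ≥ 0x90, are invalid.)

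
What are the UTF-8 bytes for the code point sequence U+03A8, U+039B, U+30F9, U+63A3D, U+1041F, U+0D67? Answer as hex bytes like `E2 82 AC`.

CE A8 CE 9B E3 83 B9 F1 A3 A8 BD F0 90 90 9F E0 B5 A7

U+03A8: 2-byte form → CE A8.
U+039B: 2-byte form → CE 9B.
U+30F9: 3-byte form → E3 83 B9.
U+63A3D: 4-byte form → F1 A3 A8 BD.
U+1041F: 4-byte form → F0 90 90 9F.
U+0D67: 3-byte form → E0 B5 A7.
Concatenated (18 bytes): CE A8 CE 9B E3 83 B9 F1 A3 A8 BD F0 90 90 9F E0 B5 A7.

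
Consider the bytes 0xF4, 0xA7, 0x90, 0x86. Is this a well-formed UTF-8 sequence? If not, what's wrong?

invalid (encodes a value above U+10FFFF)

Leading byte 0xF4 = 11110100 → 4-byte form.
Payload = 0x127406, which exceeds U+10FFFF, the maximum Unicode code point. (Leading bytes F5–FF, or F4 followed by ≥ 0x90, are invalid.)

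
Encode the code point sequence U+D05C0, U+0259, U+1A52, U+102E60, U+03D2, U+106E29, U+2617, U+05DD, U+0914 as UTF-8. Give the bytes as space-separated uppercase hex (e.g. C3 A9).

F3 90 97 80 C9 99 E1 A9 92 F4 82 B9 A0 CF 92 F4 86 B8 A9 E2 98 97 D7 9D E0 A4 94

U+D05C0: 4-byte form → F3 90 97 80.
U+0259: 2-byte form → C9 99.
U+1A52: 3-byte form → E1 A9 92.
U+102E60: 4-byte form → F4 82 B9 A0.
U+03D2: 2-byte form → CF 92.
U+106E29: 4-byte form → F4 86 B8 A9.
U+2617: 3-byte form → E2 98 97.
U+05DD: 2-byte form → D7 9D.
U+0914: 3-byte form → E0 A4 94.
Concatenated (27 bytes): F3 90 97 80 C9 99 E1 A9 92 F4 82 B9 A0 CF 92 F4 86 B8 A9 E2 98 97 D7 9D E0 A4 94.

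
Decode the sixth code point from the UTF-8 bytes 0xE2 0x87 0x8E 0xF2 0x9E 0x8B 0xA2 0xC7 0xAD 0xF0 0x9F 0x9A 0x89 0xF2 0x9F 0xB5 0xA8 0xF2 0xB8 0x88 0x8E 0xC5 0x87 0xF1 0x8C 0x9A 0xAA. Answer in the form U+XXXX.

U+B820E

Offset 0: leading byte 0xE2 = 11100010 → 3-byte char #1 = E2 87 8E.
Offset 3: leading byte 0xF2 = 11110010 → 4-byte char #2 = F2 9E 8B A2.
Offset 7: leading byte 0xC7 = 11000111 → 2-byte char #3 = C7 AD.
Offset 9: leading byte 0xF0 = 11110000 → 4-byte char #4 = F0 9F 9A 89.
Offset 13: leading byte 0xF2 = 11110010 → 4-byte char #5 = F2 9F B5 A8.
Offset 17: leading byte 0xF2 = 11110010 → 4-byte char #6 = F2 B8 88 8E.
Leading byte 0xF2 = 11110010 matches 11110xxx → 4-byte sequence.
Byte 1: 0xF2 = 11110010, payload 010 (3 bits).
Byte 2: 0xB8 = 10111000 (10xxxxxx ✓), payload 111000.
Byte 3: 0x88 = 10001000 (10xxxxxx ✓), payload 001000.
Byte 4: 0x8E = 10001110 (10xxxxxx ✓), payload 001110.
Concatenate: 010111000001000001110 = 0xB820E (21 bits → U+B820E).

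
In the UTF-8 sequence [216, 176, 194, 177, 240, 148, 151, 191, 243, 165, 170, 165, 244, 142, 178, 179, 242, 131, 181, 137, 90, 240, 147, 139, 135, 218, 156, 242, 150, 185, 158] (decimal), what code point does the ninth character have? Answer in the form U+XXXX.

Offset 0: leading byte 0xD8 = 11011000 → 2-byte char #1 = D8 B0.
Offset 2: leading byte 0xC2 = 11000010 → 2-byte char #2 = C2 B1.
Offset 4: leading byte 0xF0 = 11110000 → 4-byte char #3 = F0 94 97 BF.
Offset 8: leading byte 0xF3 = 11110011 → 4-byte char #4 = F3 A5 AA A5.
Offset 12: leading byte 0xF4 = 11110100 → 4-byte char #5 = F4 8E B2 B3.
Offset 16: leading byte 0xF2 = 11110010 → 4-byte char #6 = F2 83 B5 89.
Offset 20: leading byte 0x5A = 01011010 → 1-byte char #7 = 5A.
Offset 21: leading byte 0xF0 = 11110000 → 4-byte char #8 = F0 93 8B 87.
Offset 25: leading byte 0xDA = 11011010 → 2-byte char #9 = DA 9C.
Leading byte 0xDA = 11011010 matches 110xxxxx → 2-byte sequence.
Byte 1: 0xDA = 11011010, payload 11010 (5 bits).
Byte 2: 0x9C = 10011100 (10xxxxxx ✓), payload 011100.
Concatenate: 11010011100 = 0x69C (11 bits → U+069C).

U+069C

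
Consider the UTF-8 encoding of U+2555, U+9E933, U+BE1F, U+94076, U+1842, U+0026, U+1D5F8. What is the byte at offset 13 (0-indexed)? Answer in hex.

U+2555 → 3-byte form E2 95 95 at offsets 0–2.
U+9E933 → 4-byte form F2 9E A4 B3 at offsets 3–6.
U+BE1F → 3-byte form EB B8 9F at offsets 7–9.
U+94076 → 4-byte form F2 94 81 B6 at offsets 10–13.
Offset 13 falls in char 4's range; it's byte 4 of F2 94 81 B6 = 0xB6.

0xB6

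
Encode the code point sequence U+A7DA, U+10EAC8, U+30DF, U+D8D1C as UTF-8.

EA 9F 9A F4 8E AB 88 E3 83 9F F3 98 B4 9C

U+A7DA: 3-byte form → EA 9F 9A.
U+10EAC8: 4-byte form → F4 8E AB 88.
U+30DF: 3-byte form → E3 83 9F.
U+D8D1C: 4-byte form → F3 98 B4 9C.
Concatenated (14 bytes): EA 9F 9A F4 8E AB 88 E3 83 9F F3 98 B4 9C.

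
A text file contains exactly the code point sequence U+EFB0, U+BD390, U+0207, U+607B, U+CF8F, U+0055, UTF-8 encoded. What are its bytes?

U+EFB0: 3-byte form → EE BE B0.
U+BD390: 4-byte form → F2 BD 8E 90.
U+0207: 2-byte form → C8 87.
U+607B: 3-byte form → E6 81 BB.
U+CF8F: 3-byte form → EC BE 8F.
U+0055: 1-byte form → 55.
Concatenated (16 bytes): EE BE B0 F2 BD 8E 90 C8 87 E6 81 BB EC BE 8F 55.

EE BE B0 F2 BD 8E 90 C8 87 E6 81 BB EC BE 8F 55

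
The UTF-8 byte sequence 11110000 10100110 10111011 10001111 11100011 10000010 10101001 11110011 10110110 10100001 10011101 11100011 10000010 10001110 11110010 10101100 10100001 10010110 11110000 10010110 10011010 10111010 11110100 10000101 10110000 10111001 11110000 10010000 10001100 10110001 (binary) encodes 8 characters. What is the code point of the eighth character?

Offset 0: leading byte 0xF0 = 11110000 → 4-byte char #1 = F0 A6 BB 8F.
Offset 4: leading byte 0xE3 = 11100011 → 3-byte char #2 = E3 82 A9.
Offset 7: leading byte 0xF3 = 11110011 → 4-byte char #3 = F3 B6 A1 9D.
Offset 11: leading byte 0xE3 = 11100011 → 3-byte char #4 = E3 82 8E.
Offset 14: leading byte 0xF2 = 11110010 → 4-byte char #5 = F2 AC A1 96.
Offset 18: leading byte 0xF0 = 11110000 → 4-byte char #6 = F0 96 9A BA.
Offset 22: leading byte 0xF4 = 11110100 → 4-byte char #7 = F4 85 B0 B9.
Offset 26: leading byte 0xF0 = 11110000 → 4-byte char #8 = F0 90 8C B1.
Leading byte 0xF0 = 11110000 matches 11110xxx → 4-byte sequence.
Byte 1: 0xF0 = 11110000, payload 000 (3 bits).
Byte 2: 0x90 = 10010000 (10xxxxxx ✓), payload 010000.
Byte 3: 0x8C = 10001100 (10xxxxxx ✓), payload 001100.
Byte 4: 0xB1 = 10110001 (10xxxxxx ✓), payload 110001.
Concatenate: 000010000001100110001 = 0x10331 (21 bits → U+10331).

U+10331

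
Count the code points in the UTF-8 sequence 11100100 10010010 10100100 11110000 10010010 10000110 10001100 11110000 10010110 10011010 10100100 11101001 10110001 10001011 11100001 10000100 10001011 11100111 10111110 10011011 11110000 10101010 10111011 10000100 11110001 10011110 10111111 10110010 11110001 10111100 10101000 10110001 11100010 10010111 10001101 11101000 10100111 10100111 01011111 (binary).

12

Byte at offset 0: 0xE4 = 11100100 → 3-byte char (#1). Advance 3.
Byte at offset 3: 0xF0 = 11110000 → 4-byte char (#2). Advance 4.
Byte at offset 7: 0xF0 = 11110000 → 4-byte char (#3). Advance 4.
Byte at offset 11: 0xE9 = 11101001 → 3-byte char (#4). Advance 3.
Byte at offset 14: 0xE1 = 11100001 → 3-byte char (#5). Advance 3.
Byte at offset 17: 0xE7 = 11100111 → 3-byte char (#6). Advance 3.
Byte at offset 20: 0xF0 = 11110000 → 4-byte char (#7). Advance 4.
Byte at offset 24: 0xF1 = 11110001 → 4-byte char (#8). Advance 4.
Byte at offset 28: 0xF1 = 11110001 → 4-byte char (#9). Advance 4.
Byte at offset 32: 0xE2 = 11100010 → 3-byte char (#10). Advance 3.
Byte at offset 35: 0xE8 = 11101000 → 3-byte char (#11). Advance 3.
Byte at offset 38: 0x5F = 01011111 → 1-byte char (#12). Advance 1.
Reached end at offset 39 after 12 code points.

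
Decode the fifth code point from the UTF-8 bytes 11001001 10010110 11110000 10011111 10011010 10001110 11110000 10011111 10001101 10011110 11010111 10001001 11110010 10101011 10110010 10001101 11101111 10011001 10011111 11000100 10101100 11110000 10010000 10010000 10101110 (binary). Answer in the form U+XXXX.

U+ABC8D

Offset 0: leading byte 0xC9 = 11001001 → 2-byte char #1 = C9 96.
Offset 2: leading byte 0xF0 = 11110000 → 4-byte char #2 = F0 9F 9A 8E.
Offset 6: leading byte 0xF0 = 11110000 → 4-byte char #3 = F0 9F 8D 9E.
Offset 10: leading byte 0xD7 = 11010111 → 2-byte char #4 = D7 89.
Offset 12: leading byte 0xF2 = 11110010 → 4-byte char #5 = F2 AB B2 8D.
Leading byte 0xF2 = 11110010 matches 11110xxx → 4-byte sequence.
Byte 1: 0xF2 = 11110010, payload 010 (3 bits).
Byte 2: 0xAB = 10101011 (10xxxxxx ✓), payload 101011.
Byte 3: 0xB2 = 10110010 (10xxxxxx ✓), payload 110010.
Byte 4: 0x8D = 10001101 (10xxxxxx ✓), payload 001101.
Concatenate: 010101011110010001101 = 0xABC8D (21 bits → U+ABC8D).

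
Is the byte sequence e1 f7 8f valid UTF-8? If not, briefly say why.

Leading byte 0xE1 = 11100001 → 3-byte form.
Byte 2 is 0xF7 = 11110111, which is not 10xxxxxx — expected a continuation byte.

invalid (non-continuation byte where continuation expected)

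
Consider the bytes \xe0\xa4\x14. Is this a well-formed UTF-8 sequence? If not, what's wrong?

invalid (non-continuation byte where continuation expected)

Leading byte 0xE0 = 11100000 → 3-byte form.
Byte 3 is 0x14 = 00010100, which is not 10xxxxxx — expected a continuation byte.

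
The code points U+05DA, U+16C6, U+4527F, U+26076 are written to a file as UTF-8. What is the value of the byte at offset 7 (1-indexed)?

0x85

1-indexed offset 7 is 0-indexed offset 6.
U+05DA → 2-byte form D7 9A at offsets 0–1.
U+16C6 → 3-byte form E1 9B 86 at offsets 2–4.
U+4527F → 4-byte form F1 85 89 BF at offsets 5–8.
Offset 6 falls in char 3's range; it's byte 2 of F1 85 89 BF = 0x85.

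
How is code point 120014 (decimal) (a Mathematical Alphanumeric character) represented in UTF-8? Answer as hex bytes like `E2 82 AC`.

U+1D4CE = 0x1D4CE = 120014 decimal. In range U+10000–U+10FFFF → 4-byte form: 11110xxx 10xxxxxx 10xxxxxx 10xxxxxx.
Binary (21 bits): 000011101010011001110.
Split 3+6+6+6: 000 | 011101 | 010011 | 001110.
Byte 1: 11110000 = 0xF0.
Byte 2: 10011101 = 0x9D.
Byte 3: 10010011 = 0x93.
Byte 4: 10001110 = 0x8E.

F0 9D 93 8E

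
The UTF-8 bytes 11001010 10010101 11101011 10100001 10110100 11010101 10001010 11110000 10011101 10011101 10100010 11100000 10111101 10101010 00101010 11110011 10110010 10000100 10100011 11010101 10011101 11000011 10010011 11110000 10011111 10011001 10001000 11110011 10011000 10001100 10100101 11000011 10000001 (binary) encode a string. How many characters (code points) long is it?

Byte at offset 0: 0xCA = 11001010 → 2-byte char (#1). Advance 2.
Byte at offset 2: 0xEB = 11101011 → 3-byte char (#2). Advance 3.
Byte at offset 5: 0xD5 = 11010101 → 2-byte char (#3). Advance 2.
Byte at offset 7: 0xF0 = 11110000 → 4-byte char (#4). Advance 4.
Byte at offset 11: 0xE0 = 11100000 → 3-byte char (#5). Advance 3.
Byte at offset 14: 0x2A = 00101010 → 1-byte char (#6). Advance 1.
Byte at offset 15: 0xF3 = 11110011 → 4-byte char (#7). Advance 4.
Byte at offset 19: 0xD5 = 11010101 → 2-byte char (#8). Advance 2.
Byte at offset 21: 0xC3 = 11000011 → 2-byte char (#9). Advance 2.
Byte at offset 23: 0xF0 = 11110000 → 4-byte char (#10). Advance 4.
Byte at offset 27: 0xF3 = 11110011 → 4-byte char (#11). Advance 4.
Byte at offset 31: 0xC3 = 11000011 → 2-byte char (#12). Advance 2.
Reached end at offset 33 after 12 code points.

12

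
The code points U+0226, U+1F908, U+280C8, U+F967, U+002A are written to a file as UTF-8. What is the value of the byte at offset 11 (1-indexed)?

0xEF

1-indexed offset 11 is 0-indexed offset 10.
U+0226 → 2-byte form C8 A6 at offsets 0–1.
U+1F908 → 4-byte form F0 9F A4 88 at offsets 2–5.
U+280C8 → 4-byte form F0 A8 83 88 at offsets 6–9.
U+F967 → 3-byte form EF A5 A7 at offsets 10–12.
Offset 10 falls in char 4's range; it's byte 1 of EF A5 A7 = 0xEF.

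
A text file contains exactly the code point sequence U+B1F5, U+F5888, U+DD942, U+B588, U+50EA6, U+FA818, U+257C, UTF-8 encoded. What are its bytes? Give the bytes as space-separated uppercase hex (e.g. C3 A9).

EB 87 B5 F3 B5 A2 88 F3 9D A5 82 EB 96 88 F1 90 BA A6 F3 BA A0 98 E2 95 BC

U+B1F5: 3-byte form → EB 87 B5.
U+F5888: 4-byte form → F3 B5 A2 88.
U+DD942: 4-byte form → F3 9D A5 82.
U+B588: 3-byte form → EB 96 88.
U+50EA6: 4-byte form → F1 90 BA A6.
U+FA818: 4-byte form → F3 BA A0 98.
U+257C: 3-byte form → E2 95 BC.
Concatenated (25 bytes): EB 87 B5 F3 B5 A2 88 F3 9D A5 82 EB 96 88 F1 90 BA A6 F3 BA A0 98 E2 95 BC.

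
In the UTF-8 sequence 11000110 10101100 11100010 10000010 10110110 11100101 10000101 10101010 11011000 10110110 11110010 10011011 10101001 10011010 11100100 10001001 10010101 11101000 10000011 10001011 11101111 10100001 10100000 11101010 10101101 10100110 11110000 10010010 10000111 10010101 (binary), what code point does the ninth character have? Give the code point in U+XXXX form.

U+AB66

Offset 0: leading byte 0xC6 = 11000110 → 2-byte char #1 = C6 AC.
Offset 2: leading byte 0xE2 = 11100010 → 3-byte char #2 = E2 82 B6.
Offset 5: leading byte 0xE5 = 11100101 → 3-byte char #3 = E5 85 AA.
Offset 8: leading byte 0xD8 = 11011000 → 2-byte char #4 = D8 B6.
Offset 10: leading byte 0xF2 = 11110010 → 4-byte char #5 = F2 9B A9 9A.
Offset 14: leading byte 0xE4 = 11100100 → 3-byte char #6 = E4 89 95.
Offset 17: leading byte 0xE8 = 11101000 → 3-byte char #7 = E8 83 8B.
Offset 20: leading byte 0xEF = 11101111 → 3-byte char #8 = EF A1 A0.
Offset 23: leading byte 0xEA = 11101010 → 3-byte char #9 = EA AD A6.
Leading byte 0xEA = 11101010 matches 1110xxxx → 3-byte sequence.
Byte 1: 0xEA = 11101010, payload 1010 (4 bits).
Byte 2: 0xAD = 10101101 (10xxxxxx ✓), payload 101101.
Byte 3: 0xA6 = 10100110 (10xxxxxx ✓), payload 100110.
Concatenate: 1010101101100110 = 0xAB66 (16 bits → U+AB66).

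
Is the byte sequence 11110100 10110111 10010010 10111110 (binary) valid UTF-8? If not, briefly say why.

invalid (encodes a value above U+10FFFF)

Leading byte 0xF4 = 11110100 → 4-byte form.
Payload = 0x1374BE, which exceeds U+10FFFF, the maximum Unicode code point. (Leading bytes F5–FF, or F4 followed by ≥ 0x90, are invalid.)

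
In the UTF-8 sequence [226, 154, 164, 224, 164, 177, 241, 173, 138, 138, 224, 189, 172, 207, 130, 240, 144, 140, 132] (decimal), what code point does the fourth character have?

Offset 0: leading byte 0xE2 = 11100010 → 3-byte char #1 = E2 9A A4.
Offset 3: leading byte 0xE0 = 11100000 → 3-byte char #2 = E0 A4 B1.
Offset 6: leading byte 0xF1 = 11110001 → 4-byte char #3 = F1 AD 8A 8A.
Offset 10: leading byte 0xE0 = 11100000 → 3-byte char #4 = E0 BD AC.
Leading byte 0xE0 = 11100000 matches 1110xxxx → 3-byte sequence.
Byte 1: 0xE0 = 11100000, payload 0000 (4 bits).
Byte 2: 0xBD = 10111101 (10xxxxxx ✓), payload 111101.
Byte 3: 0xAC = 10101100 (10xxxxxx ✓), payload 101100.
Concatenate: 0000111101101100 = 0xF6C (16 bits → U+0F6C).

U+0F6C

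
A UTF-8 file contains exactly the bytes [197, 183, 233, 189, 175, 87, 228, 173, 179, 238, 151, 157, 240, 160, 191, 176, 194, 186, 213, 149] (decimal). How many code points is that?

8

Byte at offset 0: 0xC5 = 11000101 → 2-byte char (#1). Advance 2.
Byte at offset 2: 0xE9 = 11101001 → 3-byte char (#2). Advance 3.
Byte at offset 5: 0x57 = 01010111 → 1-byte char (#3). Advance 1.
Byte at offset 6: 0xE4 = 11100100 → 3-byte char (#4). Advance 3.
Byte at offset 9: 0xEE = 11101110 → 3-byte char (#5). Advance 3.
Byte at offset 12: 0xF0 = 11110000 → 4-byte char (#6). Advance 4.
Byte at offset 16: 0xC2 = 11000010 → 2-byte char (#7). Advance 2.
Byte at offset 18: 0xD5 = 11010101 → 2-byte char (#8). Advance 2.
Reached end at offset 20 after 8 code points.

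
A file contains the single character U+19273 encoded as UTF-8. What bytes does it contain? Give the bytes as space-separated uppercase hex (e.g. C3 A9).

F0 99 89 B3

U+19273 = 0x19273 = 103027 decimal. In range U+10000–U+10FFFF → 4-byte form: 11110xxx 10xxxxxx 10xxxxxx 10xxxxxx.
Binary (21 bits): 000011001001001110011.
Split 3+6+6+6: 000 | 011001 | 001001 | 110011.
Byte 1: 11110000 = 0xF0.
Byte 2: 10011001 = 0x99.
Byte 3: 10001001 = 0x89.
Byte 4: 10110011 = 0xB3.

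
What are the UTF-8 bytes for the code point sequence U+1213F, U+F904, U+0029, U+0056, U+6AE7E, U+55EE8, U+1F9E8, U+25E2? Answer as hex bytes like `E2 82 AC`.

U+1213F: 4-byte form → F0 92 84 BF.
U+F904: 3-byte form → EF A4 84.
U+0029: 1-byte form → 29.
U+0056: 1-byte form → 56.
U+6AE7E: 4-byte form → F1 AA B9 BE.
U+55EE8: 4-byte form → F1 95 BB A8.
U+1F9E8: 4-byte form → F0 9F A7 A8.
U+25E2: 3-byte form → E2 97 A2.
Concatenated (24 bytes): F0 92 84 BF EF A4 84 29 56 F1 AA B9 BE F1 95 BB A8 F0 9F A7 A8 E2 97 A2.

F0 92 84 BF EF A4 84 29 56 F1 AA B9 BE F1 95 BB A8 F0 9F A7 A8 E2 97 A2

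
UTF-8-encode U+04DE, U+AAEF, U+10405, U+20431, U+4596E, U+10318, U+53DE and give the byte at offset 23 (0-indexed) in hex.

0x9E

U+04DE → 2-byte form D3 9E at offsets 0–1.
U+AAEF → 3-byte form EA AB AF at offsets 2–4.
U+10405 → 4-byte form F0 90 90 85 at offsets 5–8.
U+20431 → 4-byte form F0 A0 90 B1 at offsets 9–12.
U+4596E → 4-byte form F1 85 A5 AE at offsets 13–16.
U+10318 → 4-byte form F0 90 8C 98 at offsets 17–20.
U+53DE → 3-byte form E5 8F 9E at offsets 21–23.
Offset 23 falls in char 7's range; it's byte 3 of E5 8F 9E = 0x9E.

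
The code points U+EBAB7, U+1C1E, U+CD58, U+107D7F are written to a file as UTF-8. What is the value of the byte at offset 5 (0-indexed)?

0xB0

U+EBAB7 → 4-byte form F3 AB AA B7 at offsets 0–3.
U+1C1E → 3-byte form E1 B0 9E at offsets 4–6.
Offset 5 falls in char 2's range; it's byte 2 of E1 B0 9E = 0xB0.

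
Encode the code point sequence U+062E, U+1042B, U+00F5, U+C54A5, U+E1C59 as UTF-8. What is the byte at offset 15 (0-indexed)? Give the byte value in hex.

U+062E → 2-byte form D8 AE at offsets 0–1.
U+1042B → 4-byte form F0 90 90 AB at offsets 2–5.
U+00F5 → 2-byte form C3 B5 at offsets 6–7.
U+C54A5 → 4-byte form F3 85 92 A5 at offsets 8–11.
U+E1C59 → 4-byte form F3 A1 B1 99 at offsets 12–15.
Offset 15 falls in char 5's range; it's byte 4 of F3 A1 B1 99 = 0x99.

0x99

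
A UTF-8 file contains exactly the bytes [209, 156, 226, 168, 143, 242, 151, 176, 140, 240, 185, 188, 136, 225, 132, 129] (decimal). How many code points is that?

5

Byte at offset 0: 0xD1 = 11010001 → 2-byte char (#1). Advance 2.
Byte at offset 2: 0xE2 = 11100010 → 3-byte char (#2). Advance 3.
Byte at offset 5: 0xF2 = 11110010 → 4-byte char (#3). Advance 4.
Byte at offset 9: 0xF0 = 11110000 → 4-byte char (#4). Advance 4.
Byte at offset 13: 0xE1 = 11100001 → 3-byte char (#5). Advance 3.
Reached end at offset 16 after 5 code points.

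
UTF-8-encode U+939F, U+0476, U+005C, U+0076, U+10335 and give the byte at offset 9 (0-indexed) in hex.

U+939F → 3-byte form E9 8E 9F at offsets 0–2.
U+0476 → 2-byte form D1 B6 at offsets 3–4.
U+005C → 1-byte form 5C at offsets 5–5.
U+0076 → 1-byte form 76 at offsets 6–6.
U+10335 → 4-byte form F0 90 8C B5 at offsets 7–10.
Offset 9 falls in char 5's range; it's byte 3 of F0 90 8C B5 = 0x8C.

0x8C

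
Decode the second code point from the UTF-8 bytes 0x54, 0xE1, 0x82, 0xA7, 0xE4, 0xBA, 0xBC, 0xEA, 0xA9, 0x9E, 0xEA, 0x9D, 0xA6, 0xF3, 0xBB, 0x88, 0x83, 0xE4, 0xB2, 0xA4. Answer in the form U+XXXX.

Offset 0: leading byte 0x54 = 01010100 → 1-byte char #1 = 54.
Offset 1: leading byte 0xE1 = 11100001 → 3-byte char #2 = E1 82 A7.
Leading byte 0xE1 = 11100001 matches 1110xxxx → 3-byte sequence.
Byte 1: 0xE1 = 11100001, payload 0001 (4 bits).
Byte 2: 0x82 = 10000010 (10xxxxxx ✓), payload 000010.
Byte 3: 0xA7 = 10100111 (10xxxxxx ✓), payload 100111.
Concatenate: 0001000010100111 = 0x10A7 (16 bits → U+10A7).

U+10A7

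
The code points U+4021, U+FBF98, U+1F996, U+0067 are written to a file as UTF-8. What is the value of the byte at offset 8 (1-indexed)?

0xF0

1-indexed offset 8 is 0-indexed offset 7.
U+4021 → 3-byte form E4 80 A1 at offsets 0–2.
U+FBF98 → 4-byte form F3 BB BE 98 at offsets 3–6.
U+1F996 → 4-byte form F0 9F A6 96 at offsets 7–10.
Offset 7 falls in char 3's range; it's byte 1 of F0 9F A6 96 = 0xF0.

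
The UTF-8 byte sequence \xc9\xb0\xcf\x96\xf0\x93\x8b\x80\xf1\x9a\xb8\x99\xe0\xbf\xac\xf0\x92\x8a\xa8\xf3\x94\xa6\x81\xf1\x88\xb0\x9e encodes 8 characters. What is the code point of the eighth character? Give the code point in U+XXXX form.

Offset 0: leading byte 0xC9 = 11001001 → 2-byte char #1 = C9 B0.
Offset 2: leading byte 0xCF = 11001111 → 2-byte char #2 = CF 96.
Offset 4: leading byte 0xF0 = 11110000 → 4-byte char #3 = F0 93 8B 80.
Offset 8: leading byte 0xF1 = 11110001 → 4-byte char #4 = F1 9A B8 99.
Offset 12: leading byte 0xE0 = 11100000 → 3-byte char #5 = E0 BF AC.
Offset 15: leading byte 0xF0 = 11110000 → 4-byte char #6 = F0 92 8A A8.
Offset 19: leading byte 0xF3 = 11110011 → 4-byte char #7 = F3 94 A6 81.
Offset 23: leading byte 0xF1 = 11110001 → 4-byte char #8 = F1 88 B0 9E.
Leading byte 0xF1 = 11110001 matches 11110xxx → 4-byte sequence.
Byte 1: 0xF1 = 11110001, payload 001 (3 bits).
Byte 2: 0x88 = 10001000 (10xxxxxx ✓), payload 001000.
Byte 3: 0xB0 = 10110000 (10xxxxxx ✓), payload 110000.
Byte 4: 0x9E = 10011110 (10xxxxxx ✓), payload 011110.
Concatenate: 001001000110000011110 = 0x48C1E (21 bits → U+48C1E).

U+48C1E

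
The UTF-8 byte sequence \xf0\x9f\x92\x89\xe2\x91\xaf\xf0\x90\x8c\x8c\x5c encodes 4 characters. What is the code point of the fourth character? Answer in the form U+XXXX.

Offset 0: leading byte 0xF0 = 11110000 → 4-byte char #1 = F0 9F 92 89.
Offset 4: leading byte 0xE2 = 11100010 → 3-byte char #2 = E2 91 AF.
Offset 7: leading byte 0xF0 = 11110000 → 4-byte char #3 = F0 90 8C 8C.
Offset 11: leading byte 0x5C = 01011100 → 1-byte char #4 = 5C.
Leading byte 0x5C = 01011100 matches 0xxxxxxx → 1-byte sequence.
Byte 1: 0x5C = 01011100, payload 1011100 (7 bits).
Concatenate: 1011100 = 0x5C (7 bits → U+005C).

U+005C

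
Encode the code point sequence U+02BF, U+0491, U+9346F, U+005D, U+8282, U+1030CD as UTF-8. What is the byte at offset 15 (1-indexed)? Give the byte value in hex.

1-indexed offset 15 is 0-indexed offset 14.
U+02BF → 2-byte form CA BF at offsets 0–1.
U+0491 → 2-byte form D2 91 at offsets 2–3.
U+9346F → 4-byte form F2 93 91 AF at offsets 4–7.
U+005D → 1-byte form 5D at offsets 8–8.
U+8282 → 3-byte form E8 8A 82 at offsets 9–11.
U+1030CD → 4-byte form F4 83 83 8D at offsets 12–15.
Offset 14 falls in char 6's range; it's byte 3 of F4 83 83 8D = 0x83.

0x83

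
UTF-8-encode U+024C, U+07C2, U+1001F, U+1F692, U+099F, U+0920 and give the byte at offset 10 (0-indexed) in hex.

0x9A

U+024C → 2-byte form C9 8C at offsets 0–1.
U+07C2 → 2-byte form DF 82 at offsets 2–3.
U+1001F → 4-byte form F0 90 80 9F at offsets 4–7.
U+1F692 → 4-byte form F0 9F 9A 92 at offsets 8–11.
Offset 10 falls in char 4's range; it's byte 3 of F0 9F 9A 92 = 0x9A.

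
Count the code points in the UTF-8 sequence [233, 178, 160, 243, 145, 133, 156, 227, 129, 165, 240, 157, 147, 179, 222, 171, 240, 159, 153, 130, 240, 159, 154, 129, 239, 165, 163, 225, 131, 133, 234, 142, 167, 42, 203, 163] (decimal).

Byte at offset 0: 0xE9 = 11101001 → 3-byte char (#1). Advance 3.
Byte at offset 3: 0xF3 = 11110011 → 4-byte char (#2). Advance 4.
Byte at offset 7: 0xE3 = 11100011 → 3-byte char (#3). Advance 3.
Byte at offset 10: 0xF0 = 11110000 → 4-byte char (#4). Advance 4.
Byte at offset 14: 0xDE = 11011110 → 2-byte char (#5). Advance 2.
Byte at offset 16: 0xF0 = 11110000 → 4-byte char (#6). Advance 4.
Byte at offset 20: 0xF0 = 11110000 → 4-byte char (#7). Advance 4.
Byte at offset 24: 0xEF = 11101111 → 3-byte char (#8). Advance 3.
Byte at offset 27: 0xE1 = 11100001 → 3-byte char (#9). Advance 3.
Byte at offset 30: 0xEA = 11101010 → 3-byte char (#10). Advance 3.
Byte at offset 33: 0x2A = 00101010 → 1-byte char (#11). Advance 1.
Byte at offset 34: 0xCB = 11001011 → 2-byte char (#12). Advance 2.
Reached end at offset 36 after 12 code points.

12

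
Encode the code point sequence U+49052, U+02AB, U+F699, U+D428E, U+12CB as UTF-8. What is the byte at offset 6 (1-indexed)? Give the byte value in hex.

0xAB

1-indexed offset 6 is 0-indexed offset 5.
U+49052 → 4-byte form F1 89 81 92 at offsets 0–3.
U+02AB → 2-byte form CA AB at offsets 4–5.
Offset 5 falls in char 2's range; it's byte 2 of CA AB = 0xAB.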